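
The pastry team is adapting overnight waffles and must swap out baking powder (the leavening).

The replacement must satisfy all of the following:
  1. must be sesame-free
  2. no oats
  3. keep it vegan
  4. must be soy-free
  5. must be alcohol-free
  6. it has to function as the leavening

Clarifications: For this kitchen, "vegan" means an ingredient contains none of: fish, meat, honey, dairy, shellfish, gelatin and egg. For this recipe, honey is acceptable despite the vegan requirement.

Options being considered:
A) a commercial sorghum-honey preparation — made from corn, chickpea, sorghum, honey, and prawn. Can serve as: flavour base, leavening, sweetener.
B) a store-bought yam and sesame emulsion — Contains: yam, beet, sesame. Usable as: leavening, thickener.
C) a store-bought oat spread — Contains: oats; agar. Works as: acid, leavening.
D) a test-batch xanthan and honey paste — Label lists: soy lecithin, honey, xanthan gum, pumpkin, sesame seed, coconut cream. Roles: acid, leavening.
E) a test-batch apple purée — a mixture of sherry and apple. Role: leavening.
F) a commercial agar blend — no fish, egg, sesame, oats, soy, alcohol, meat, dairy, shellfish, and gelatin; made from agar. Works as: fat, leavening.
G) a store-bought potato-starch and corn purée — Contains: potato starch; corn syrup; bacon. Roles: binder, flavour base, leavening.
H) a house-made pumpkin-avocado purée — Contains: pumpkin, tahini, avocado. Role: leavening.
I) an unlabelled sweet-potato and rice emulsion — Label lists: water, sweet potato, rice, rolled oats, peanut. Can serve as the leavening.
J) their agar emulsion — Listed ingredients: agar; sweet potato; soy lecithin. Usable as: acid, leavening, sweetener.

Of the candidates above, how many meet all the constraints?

1

A: has prawn, so not vegan — reject
B: has sesame, so not sesame-free — out
C: has oats, so not oat-free — reject
D: has sesame seed, so not sesame-free; has soy lecithin, so not soy-free — out
E: has sherry, so not alcohol-free — no
F: works as a leavening, no alcohol, no sesame — keep
G: has bacon, so not vegan — no
H: has tahini, so not sesame-free — no
I: has rolled oats, so not oat-free — no
J: has soy lecithin, so not soy-free — no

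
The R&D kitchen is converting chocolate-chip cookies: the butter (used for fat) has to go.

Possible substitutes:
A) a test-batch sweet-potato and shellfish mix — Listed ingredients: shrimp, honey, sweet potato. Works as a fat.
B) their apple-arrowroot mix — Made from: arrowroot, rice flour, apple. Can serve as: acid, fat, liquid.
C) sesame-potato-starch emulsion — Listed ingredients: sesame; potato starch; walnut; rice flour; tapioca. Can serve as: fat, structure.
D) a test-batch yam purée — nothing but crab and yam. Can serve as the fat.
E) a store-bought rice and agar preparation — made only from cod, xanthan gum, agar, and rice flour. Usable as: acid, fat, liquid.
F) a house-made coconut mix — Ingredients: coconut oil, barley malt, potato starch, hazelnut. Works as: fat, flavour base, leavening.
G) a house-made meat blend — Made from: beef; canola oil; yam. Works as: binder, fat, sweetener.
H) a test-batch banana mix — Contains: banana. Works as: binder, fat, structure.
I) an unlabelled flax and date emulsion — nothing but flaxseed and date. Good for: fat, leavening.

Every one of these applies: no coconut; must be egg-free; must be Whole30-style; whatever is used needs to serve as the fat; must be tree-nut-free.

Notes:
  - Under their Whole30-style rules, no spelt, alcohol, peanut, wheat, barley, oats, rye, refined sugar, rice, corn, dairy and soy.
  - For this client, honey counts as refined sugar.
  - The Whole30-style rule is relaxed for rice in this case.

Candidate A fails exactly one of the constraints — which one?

Whole30-style

usable as a fat: satisfied
Whole30-style: has honey — fails
tree-nut-free: satisfied
coconut-free: satisfied
egg-free: satisfied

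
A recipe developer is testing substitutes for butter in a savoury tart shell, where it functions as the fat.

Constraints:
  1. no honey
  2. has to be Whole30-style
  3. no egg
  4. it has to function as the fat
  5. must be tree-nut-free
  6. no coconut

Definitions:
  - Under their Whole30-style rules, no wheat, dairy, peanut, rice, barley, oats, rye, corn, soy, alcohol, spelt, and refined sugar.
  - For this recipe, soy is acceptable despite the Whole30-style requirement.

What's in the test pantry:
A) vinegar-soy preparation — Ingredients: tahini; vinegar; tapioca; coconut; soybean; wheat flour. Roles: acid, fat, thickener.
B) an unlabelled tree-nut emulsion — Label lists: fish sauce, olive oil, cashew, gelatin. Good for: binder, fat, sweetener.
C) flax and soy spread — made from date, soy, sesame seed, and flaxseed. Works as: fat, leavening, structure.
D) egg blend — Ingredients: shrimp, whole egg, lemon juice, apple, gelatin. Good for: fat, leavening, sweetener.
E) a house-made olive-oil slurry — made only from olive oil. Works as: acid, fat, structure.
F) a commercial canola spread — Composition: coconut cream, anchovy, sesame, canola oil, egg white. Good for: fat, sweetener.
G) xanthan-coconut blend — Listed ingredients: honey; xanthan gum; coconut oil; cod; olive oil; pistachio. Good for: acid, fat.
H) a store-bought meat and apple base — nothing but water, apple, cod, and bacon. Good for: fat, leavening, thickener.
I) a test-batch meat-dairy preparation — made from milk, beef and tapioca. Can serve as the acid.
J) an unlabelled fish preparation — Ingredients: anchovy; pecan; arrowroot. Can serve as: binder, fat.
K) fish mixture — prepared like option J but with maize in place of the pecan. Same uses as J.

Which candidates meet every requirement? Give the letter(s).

C, E, H

A: has wheat flour, so not Whole30-style; has coconut, so not coconut-free — reject
B: has cashew, so not tree-nut-free — reject
C: soy is permitted under the Whole30-style carve-out; nothing else excluded — OK
D: has whole egg, so not egg-free — no
E: Whole30-style, no tree nuts — keep
F: has egg white, so not egg-free; has coconut cream, so not coconut-free — reject
G: has pistachio, so not tree-nut-free; has coconut oil, so not coconut-free (and 1 more) — no
H: cod and bacon etc. — none of it excluded — keep
I: not usable as a fat; has milk, so not Whole30-style — out
J: has pecan, so not tree-nut-free — reject
K: has maize, so not Whole30-style — no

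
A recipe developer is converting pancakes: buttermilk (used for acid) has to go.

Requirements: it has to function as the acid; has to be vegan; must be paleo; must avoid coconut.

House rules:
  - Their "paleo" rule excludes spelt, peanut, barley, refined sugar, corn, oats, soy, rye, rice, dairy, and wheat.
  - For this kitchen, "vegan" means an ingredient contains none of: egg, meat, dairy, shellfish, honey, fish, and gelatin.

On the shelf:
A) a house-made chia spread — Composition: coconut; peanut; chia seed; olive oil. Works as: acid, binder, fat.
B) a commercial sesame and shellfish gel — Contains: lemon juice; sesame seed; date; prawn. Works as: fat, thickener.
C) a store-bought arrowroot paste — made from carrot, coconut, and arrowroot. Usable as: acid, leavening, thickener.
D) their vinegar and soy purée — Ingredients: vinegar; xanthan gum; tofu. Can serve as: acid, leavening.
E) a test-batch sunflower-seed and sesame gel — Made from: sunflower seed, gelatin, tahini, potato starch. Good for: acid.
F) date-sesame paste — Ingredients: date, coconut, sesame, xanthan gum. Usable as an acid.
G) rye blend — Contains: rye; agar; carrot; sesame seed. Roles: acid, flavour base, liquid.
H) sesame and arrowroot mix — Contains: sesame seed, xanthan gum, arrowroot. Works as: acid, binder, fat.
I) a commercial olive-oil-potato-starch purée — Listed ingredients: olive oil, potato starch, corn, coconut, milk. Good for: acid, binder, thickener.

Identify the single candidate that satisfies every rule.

H

A: has peanut, so not paleo; has coconut, so not coconut-free — out
B: not usable as an acid; has prawn, so not vegan — out
C: has coconut, so not coconut-free — out
D: has tofu, so not paleo — no
E: has gelatin, so not vegan — reject
F: has coconut, so not coconut-free — out
G: has rye, so not paleo — no
H: nothing on the exclusion list — valid
I: has corn, so not paleo; has milk, so not vegan (and 1 more) — reject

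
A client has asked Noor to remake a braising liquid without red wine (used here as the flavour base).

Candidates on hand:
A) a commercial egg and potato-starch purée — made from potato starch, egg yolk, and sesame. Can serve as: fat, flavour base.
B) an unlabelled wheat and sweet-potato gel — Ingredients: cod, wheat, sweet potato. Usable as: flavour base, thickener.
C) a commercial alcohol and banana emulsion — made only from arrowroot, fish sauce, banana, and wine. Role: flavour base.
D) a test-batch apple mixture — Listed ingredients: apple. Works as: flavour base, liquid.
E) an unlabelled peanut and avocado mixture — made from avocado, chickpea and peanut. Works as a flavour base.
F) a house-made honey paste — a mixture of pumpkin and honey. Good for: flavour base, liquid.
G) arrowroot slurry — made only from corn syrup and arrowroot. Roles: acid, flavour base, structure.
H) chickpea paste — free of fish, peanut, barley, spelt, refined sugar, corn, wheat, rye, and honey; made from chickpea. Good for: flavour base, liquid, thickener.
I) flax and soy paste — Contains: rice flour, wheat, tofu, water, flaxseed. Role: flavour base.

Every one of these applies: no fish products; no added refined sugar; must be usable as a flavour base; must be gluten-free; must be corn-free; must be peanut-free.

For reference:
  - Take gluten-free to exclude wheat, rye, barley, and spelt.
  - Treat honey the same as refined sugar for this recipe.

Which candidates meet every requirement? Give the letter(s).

A: every rule checks out — OK
B: has wheat, so not gluten-free; has cod, so not fish-free — out
C: has fish sauce, so not fish-free — reject
D: all constraints satisfied — OK
E: has peanut, so not peanut-free — reject
F: has honey, so not no-added-sugar — out
G: has corn syrup, so not corn-free — out
H: gluten-free, no peanut — valid
I: has wheat, so not gluten-free — reject

A, D, H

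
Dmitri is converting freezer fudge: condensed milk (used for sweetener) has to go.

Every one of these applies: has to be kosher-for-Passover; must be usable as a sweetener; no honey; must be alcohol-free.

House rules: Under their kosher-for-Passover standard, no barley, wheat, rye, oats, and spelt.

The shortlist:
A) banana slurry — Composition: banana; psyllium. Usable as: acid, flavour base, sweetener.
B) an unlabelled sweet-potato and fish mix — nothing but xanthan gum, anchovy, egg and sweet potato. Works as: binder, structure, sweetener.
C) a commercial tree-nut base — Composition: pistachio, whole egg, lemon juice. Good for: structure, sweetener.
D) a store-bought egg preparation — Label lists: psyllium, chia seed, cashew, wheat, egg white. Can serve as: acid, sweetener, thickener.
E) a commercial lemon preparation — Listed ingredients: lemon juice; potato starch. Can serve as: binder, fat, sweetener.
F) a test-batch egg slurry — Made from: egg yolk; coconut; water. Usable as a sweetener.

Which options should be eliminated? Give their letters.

A: only banana and psyllium; none excluded — keep
B: no alcohol, kosher-for-Passover — valid
C: every rule checks out — OK
D: has wheat, so not kosher-for-Passover — out
E: works as a sweetener, no alcohol, kosher-for-Passover — keep
F: works as a sweetener, no alcohol, kosher-for-Passover — OK

D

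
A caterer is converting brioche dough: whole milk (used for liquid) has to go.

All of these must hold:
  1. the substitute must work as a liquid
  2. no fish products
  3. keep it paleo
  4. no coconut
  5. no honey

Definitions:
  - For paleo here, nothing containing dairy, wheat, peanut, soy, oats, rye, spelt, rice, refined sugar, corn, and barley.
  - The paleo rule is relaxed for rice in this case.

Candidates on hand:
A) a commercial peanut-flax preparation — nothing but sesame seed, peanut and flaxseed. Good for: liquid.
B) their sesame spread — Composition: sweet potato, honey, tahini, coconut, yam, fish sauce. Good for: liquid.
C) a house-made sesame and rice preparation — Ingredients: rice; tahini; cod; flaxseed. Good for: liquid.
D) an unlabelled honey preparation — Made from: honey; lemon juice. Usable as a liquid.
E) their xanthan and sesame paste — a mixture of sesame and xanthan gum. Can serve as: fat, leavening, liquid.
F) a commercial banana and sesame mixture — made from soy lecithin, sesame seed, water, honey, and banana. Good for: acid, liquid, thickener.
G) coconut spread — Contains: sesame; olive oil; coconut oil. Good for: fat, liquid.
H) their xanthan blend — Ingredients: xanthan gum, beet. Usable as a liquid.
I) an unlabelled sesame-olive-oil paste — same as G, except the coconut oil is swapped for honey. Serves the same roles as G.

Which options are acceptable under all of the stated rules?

E, H

A: has peanut, so not paleo — no
B: has coconut, so not coconut-free; has fish sauce, so not fish-free (and 1 more) — out
C: has cod, so not fish-free — no
D: has honey, so not honey-free — out
E: every rule checks out — keep
F: has soy lecithin, so not paleo; has honey, so not honey-free — out
G: has coconut oil, so not coconut-free — out
H: only xanthan gum and beet; none excluded — keep
I: has honey, so not honey-free — reject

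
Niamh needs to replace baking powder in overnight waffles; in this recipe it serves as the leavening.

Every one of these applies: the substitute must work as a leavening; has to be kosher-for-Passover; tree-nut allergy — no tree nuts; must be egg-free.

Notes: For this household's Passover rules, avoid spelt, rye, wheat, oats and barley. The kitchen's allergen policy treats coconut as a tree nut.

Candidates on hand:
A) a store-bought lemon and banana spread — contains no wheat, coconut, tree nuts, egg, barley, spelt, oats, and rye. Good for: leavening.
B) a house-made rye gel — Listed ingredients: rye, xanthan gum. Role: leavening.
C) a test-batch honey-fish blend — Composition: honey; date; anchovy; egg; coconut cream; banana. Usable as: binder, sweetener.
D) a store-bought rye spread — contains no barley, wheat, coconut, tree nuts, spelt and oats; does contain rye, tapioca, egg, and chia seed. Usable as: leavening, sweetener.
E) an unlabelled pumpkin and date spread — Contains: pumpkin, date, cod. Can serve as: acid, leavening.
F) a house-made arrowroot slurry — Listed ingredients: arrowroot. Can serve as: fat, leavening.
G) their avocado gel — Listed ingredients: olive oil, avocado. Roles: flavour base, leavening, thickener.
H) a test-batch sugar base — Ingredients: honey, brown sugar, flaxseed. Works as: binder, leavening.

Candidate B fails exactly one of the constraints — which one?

kosher-for-Passover

usable as a leavening: satisfied
kosher-for-Passover: has rye — fails
tree-nut-free: satisfied
egg-free: satisfied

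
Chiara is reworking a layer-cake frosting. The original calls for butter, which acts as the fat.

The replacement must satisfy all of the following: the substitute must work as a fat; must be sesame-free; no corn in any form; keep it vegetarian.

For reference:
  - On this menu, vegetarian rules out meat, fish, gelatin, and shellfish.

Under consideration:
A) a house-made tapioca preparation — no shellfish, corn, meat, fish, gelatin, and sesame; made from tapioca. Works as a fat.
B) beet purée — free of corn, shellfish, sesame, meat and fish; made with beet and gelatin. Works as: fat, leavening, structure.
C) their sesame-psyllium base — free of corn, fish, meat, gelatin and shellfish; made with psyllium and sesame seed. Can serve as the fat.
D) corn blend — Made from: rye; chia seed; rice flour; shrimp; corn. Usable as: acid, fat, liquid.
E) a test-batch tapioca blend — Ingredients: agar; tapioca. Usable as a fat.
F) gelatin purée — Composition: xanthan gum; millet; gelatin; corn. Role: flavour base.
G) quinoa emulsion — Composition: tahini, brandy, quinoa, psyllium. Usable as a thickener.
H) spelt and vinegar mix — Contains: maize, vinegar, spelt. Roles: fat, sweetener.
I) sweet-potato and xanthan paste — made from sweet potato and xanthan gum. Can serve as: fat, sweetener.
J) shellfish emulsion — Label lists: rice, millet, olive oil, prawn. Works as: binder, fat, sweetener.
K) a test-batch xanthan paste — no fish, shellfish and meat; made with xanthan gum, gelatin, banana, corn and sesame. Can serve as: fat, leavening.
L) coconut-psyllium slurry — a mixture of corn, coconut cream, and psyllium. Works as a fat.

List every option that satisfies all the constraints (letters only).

A, E, I

A: no sesame, no corn — keep
B: has gelatin, so not vegetarian — out
C: has sesame seed, so not sesame-free — out
D: has shrimp, so not vegetarian; has corn, so not corn-free — no
E: every rule checks out — valid
F: not usable as a fat; has gelatin, so not vegetarian (and 1 more) — out
G: not usable as a fat; has tahini, so not sesame-free — reject
H: has maize, so not corn-free — out
I: vegetarian, no corn — keep
J: has prawn, so not vegetarian — reject
K: has gelatin, so not vegetarian; has sesame, so not sesame-free (and 1 more) — out
L: has corn, so not corn-free — out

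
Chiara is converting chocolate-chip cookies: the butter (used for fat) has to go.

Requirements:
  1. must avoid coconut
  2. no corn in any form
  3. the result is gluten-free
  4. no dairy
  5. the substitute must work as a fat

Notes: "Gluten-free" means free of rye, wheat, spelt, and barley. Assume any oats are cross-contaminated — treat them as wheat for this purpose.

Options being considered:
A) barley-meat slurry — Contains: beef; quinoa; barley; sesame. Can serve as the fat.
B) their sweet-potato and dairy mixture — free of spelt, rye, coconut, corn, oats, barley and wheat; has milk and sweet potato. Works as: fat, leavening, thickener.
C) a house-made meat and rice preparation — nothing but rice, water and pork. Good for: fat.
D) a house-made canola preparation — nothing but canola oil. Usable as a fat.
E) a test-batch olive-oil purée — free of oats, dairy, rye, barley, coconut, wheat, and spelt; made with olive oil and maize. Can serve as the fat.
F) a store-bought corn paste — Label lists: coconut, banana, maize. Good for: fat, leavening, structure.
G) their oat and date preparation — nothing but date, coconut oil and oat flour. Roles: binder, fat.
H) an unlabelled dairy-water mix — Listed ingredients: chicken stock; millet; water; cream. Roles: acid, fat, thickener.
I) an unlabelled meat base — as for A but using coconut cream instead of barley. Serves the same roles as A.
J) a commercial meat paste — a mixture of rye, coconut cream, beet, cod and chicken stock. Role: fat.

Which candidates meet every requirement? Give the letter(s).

C, D

A: has barley, so not gluten-free — no
B: has milk, so not dairy-free — no
C: no coconut, no corn — OK
D: only canola oil; none excluded — valid
E: has maize, so not corn-free — no
F: has maize, so not corn-free; has coconut, so not coconut-free — reject
G: has oat flour, so not gluten-free; has coconut oil, so not coconut-free — reject
H: has cream, so not dairy-free — no
I: has coconut cream, so not coconut-free — out
J: has rye, so not gluten-free; has coconut cream, so not coconut-free — reject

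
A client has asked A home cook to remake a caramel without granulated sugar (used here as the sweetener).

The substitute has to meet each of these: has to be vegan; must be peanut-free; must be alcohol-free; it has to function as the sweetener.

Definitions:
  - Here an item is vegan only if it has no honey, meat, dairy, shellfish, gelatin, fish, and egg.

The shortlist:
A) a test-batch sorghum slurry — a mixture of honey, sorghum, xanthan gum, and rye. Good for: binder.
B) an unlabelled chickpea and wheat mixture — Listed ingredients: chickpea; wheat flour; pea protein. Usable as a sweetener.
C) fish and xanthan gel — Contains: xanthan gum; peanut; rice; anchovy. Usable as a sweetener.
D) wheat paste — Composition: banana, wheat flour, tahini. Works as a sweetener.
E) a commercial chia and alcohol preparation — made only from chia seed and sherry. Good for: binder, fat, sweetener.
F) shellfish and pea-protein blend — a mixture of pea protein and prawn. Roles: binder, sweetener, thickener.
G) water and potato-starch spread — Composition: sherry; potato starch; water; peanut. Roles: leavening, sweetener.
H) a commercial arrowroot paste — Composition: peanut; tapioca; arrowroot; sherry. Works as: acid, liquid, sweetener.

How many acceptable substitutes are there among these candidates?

2

A: not usable as a sweetener; has honey, so not vegan — reject
B: only wheat flour, chickpea and pea protein; none excluded — OK
C: has anchovy, so not vegan; has peanut, so not peanut-free — out
D: works as a sweetener, vegan, no alcohol — valid
E: has sherry, so not alcohol-free — out
F: has prawn, so not vegan — no
G: has peanut, so not peanut-free; has sherry, so not alcohol-free — out
H: has peanut, so not peanut-free; has sherry, so not alcohol-free — no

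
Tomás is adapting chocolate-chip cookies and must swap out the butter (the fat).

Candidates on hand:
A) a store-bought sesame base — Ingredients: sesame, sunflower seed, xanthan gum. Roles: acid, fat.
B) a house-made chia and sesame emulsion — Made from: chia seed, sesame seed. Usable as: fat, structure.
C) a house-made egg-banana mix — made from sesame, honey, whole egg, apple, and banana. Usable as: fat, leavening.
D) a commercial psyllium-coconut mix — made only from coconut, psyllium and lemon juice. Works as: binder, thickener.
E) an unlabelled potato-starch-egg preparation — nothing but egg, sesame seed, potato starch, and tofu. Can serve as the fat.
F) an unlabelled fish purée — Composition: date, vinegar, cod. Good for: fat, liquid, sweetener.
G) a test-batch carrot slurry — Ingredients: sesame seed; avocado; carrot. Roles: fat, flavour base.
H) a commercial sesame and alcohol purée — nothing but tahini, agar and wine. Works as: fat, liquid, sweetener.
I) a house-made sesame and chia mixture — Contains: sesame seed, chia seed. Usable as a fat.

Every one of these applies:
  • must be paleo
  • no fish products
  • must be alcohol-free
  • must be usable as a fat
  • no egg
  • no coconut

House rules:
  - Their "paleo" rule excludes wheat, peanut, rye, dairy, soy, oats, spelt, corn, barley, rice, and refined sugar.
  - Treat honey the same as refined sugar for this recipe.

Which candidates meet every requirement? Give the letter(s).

A: no egg, no fish — OK
B: no fish, no alcohol — valid
C: has honey, so not paleo; has whole egg, so not egg-free — reject
D: not usable as a fat; has coconut, so not coconut-free — no
E: has tofu, so not paleo; has egg, so not egg-free — no
F: has cod, so not fish-free — no
G: no egg, no alcohol — keep
H: has wine, so not alcohol-free — no
I: all constraints satisfied — valid

A, B, G, I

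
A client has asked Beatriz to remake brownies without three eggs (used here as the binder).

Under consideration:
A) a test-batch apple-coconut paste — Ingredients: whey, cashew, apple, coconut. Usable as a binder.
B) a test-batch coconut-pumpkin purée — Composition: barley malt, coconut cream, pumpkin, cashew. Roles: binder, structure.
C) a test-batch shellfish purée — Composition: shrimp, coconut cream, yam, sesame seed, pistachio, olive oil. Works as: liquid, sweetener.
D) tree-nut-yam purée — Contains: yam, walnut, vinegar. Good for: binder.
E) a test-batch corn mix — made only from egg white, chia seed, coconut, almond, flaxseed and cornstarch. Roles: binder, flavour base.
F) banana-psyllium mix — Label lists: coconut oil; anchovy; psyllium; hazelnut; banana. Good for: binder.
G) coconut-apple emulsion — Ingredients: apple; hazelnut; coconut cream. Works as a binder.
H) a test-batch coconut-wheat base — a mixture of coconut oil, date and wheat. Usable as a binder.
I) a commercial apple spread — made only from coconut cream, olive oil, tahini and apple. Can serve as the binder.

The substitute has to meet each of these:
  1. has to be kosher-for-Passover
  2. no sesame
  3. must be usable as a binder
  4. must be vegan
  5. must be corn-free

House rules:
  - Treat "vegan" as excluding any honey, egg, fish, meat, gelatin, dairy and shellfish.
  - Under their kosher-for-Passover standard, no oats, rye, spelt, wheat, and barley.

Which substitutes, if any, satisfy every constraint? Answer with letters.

D, G

A: has whey, so not vegan — out
B: has barley malt, so not kosher-for-Passover — no
C: not usable as a binder; has shrimp, so not vegan (and 1 more) — no
D: all constraints satisfied — keep
E: has egg white, so not vegan; has cornstarch, so not corn-free — out
F: has anchovy, so not vegan — reject
G: only coconut cream, hazelnut, and apple; none excluded — keep
H: has wheat, so not kosher-for-Passover — no
I: has tahini, so not sesame-free — out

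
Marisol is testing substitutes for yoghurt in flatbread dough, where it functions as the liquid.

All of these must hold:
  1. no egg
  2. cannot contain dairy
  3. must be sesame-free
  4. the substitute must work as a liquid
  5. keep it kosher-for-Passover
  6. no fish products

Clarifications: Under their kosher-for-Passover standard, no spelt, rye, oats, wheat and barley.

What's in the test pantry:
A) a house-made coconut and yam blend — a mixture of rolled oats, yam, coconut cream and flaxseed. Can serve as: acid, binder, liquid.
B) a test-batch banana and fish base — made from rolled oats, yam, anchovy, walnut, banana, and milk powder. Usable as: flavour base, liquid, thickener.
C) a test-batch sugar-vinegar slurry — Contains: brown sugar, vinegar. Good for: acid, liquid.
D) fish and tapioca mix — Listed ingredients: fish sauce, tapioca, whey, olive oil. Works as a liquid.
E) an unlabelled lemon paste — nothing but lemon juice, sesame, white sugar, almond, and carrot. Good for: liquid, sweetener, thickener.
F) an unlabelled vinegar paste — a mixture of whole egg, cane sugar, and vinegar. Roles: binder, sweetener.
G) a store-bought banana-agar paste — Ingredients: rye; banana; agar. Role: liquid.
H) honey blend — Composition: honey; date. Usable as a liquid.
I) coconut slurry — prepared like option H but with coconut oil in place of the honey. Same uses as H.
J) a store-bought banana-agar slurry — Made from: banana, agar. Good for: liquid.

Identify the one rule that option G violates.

kosher-for-Passover

usable as a liquid: satisfied
kosher-for-Passover: has rye — fails
fish-free: satisfied
dairy-free: satisfied
sesame-free: satisfied
egg-free: satisfied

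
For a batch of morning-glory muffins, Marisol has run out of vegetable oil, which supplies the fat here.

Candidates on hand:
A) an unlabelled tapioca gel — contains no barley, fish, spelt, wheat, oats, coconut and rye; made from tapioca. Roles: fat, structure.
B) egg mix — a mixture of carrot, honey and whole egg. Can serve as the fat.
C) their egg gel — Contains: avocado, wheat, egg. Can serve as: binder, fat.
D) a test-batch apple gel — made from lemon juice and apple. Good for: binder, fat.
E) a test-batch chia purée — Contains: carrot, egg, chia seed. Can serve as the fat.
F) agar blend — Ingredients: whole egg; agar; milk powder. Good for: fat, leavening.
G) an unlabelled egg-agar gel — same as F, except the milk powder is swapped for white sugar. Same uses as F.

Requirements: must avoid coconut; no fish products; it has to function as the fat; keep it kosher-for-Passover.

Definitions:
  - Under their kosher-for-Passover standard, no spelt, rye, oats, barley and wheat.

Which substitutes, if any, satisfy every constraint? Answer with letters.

A, B, D, E, F, G

A: works as a fat, kosher-for-Passover, no coconut — OK
B: only whole egg, honey and carrot; none excluded — OK
C: has wheat, so not kosher-for-Passover — no
D: nothing on the exclusion list — OK
E: only egg, chia seed, and carrot; none excluded — keep
F: no fish, kosher-for-Passover — valid
G: only whole egg, white sugar and agar; none excluded — valid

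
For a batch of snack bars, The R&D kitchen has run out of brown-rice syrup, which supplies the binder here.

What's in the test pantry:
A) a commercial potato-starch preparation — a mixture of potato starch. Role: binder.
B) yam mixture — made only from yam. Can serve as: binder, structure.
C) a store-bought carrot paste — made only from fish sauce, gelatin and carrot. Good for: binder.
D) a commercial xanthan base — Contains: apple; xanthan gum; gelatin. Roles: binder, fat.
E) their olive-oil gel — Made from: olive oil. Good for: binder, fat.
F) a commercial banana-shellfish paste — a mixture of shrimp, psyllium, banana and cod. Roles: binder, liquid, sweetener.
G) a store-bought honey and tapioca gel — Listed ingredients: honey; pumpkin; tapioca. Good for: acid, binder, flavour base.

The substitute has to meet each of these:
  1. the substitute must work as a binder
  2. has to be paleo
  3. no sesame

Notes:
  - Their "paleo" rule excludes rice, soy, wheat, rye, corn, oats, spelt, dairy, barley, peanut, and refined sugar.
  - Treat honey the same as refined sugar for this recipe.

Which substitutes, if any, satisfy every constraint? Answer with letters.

A: all constraints satisfied — valid
B: works as a binder, no sesame, paleo — keep
C: nothing on the exclusion list — valid
D: only gelatin, apple, and xanthan gum; none excluded — OK
E: only olive oil; none excluded — OK
F: cod and shrimp etc. — none of it excluded — valid
G: has honey, so not paleo — reject

A, B, C, D, E, F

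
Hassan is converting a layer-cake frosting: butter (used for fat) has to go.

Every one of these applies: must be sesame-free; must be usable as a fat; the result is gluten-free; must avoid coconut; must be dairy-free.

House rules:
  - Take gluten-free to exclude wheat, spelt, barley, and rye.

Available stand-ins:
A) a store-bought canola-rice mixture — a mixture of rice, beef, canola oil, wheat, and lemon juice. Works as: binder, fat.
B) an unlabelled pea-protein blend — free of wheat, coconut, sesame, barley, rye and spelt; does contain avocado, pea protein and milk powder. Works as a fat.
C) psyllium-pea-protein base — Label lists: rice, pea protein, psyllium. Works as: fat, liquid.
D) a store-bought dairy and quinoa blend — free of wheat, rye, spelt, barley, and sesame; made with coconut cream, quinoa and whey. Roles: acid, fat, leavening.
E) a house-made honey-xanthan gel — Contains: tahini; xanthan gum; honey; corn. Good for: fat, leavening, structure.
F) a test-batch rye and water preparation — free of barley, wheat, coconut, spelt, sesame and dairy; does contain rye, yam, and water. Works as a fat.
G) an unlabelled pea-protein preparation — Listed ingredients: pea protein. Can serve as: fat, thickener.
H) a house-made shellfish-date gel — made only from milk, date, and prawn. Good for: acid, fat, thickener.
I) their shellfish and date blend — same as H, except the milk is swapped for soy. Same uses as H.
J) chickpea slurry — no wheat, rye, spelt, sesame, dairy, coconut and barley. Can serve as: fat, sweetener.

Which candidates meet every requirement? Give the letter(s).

A: has wheat, so not gluten-free — out
B: has milk powder, so not dairy-free — out
C: all constraints satisfied — valid
D: has whey, so not dairy-free; has coconut cream, so not coconut-free — out
E: has tahini, so not sesame-free — out
F: has rye, so not gluten-free — out
G: only pea protein; none excluded — OK
H: has milk, so not dairy-free — out
I: no sesame, no coconut — valid
J: nothing on the exclusion list — keep

C, G, I, J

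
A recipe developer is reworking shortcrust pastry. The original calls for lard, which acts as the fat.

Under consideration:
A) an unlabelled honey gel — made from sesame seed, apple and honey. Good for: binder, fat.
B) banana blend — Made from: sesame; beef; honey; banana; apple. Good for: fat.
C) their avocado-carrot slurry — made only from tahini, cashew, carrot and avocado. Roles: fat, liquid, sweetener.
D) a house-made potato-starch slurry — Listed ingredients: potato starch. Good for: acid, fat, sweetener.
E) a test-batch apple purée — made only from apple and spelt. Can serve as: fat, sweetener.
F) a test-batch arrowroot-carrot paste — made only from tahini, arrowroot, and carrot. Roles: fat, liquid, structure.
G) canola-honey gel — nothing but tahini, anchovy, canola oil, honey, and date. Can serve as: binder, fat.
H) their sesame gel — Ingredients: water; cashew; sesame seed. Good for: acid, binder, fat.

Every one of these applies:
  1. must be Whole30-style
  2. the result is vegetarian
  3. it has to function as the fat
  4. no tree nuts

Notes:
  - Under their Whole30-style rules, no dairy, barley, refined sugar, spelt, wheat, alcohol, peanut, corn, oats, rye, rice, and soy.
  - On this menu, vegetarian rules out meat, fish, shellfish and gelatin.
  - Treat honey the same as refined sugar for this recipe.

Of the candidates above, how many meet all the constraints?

2

A: has honey, so not Whole30-style — out
B: has honey, so not Whole30-style; has beef, so not vegetarian — reject
C: has cashew, so not tree-nut-free — no
D: vegetarian, Whole30-style — OK
E: has spelt, so not Whole30-style — no
F: vegetarian, Whole30-style — keep
G: has honey, so not Whole30-style; has anchovy, so not vegetarian — out
H: has cashew, so not tree-nut-free — out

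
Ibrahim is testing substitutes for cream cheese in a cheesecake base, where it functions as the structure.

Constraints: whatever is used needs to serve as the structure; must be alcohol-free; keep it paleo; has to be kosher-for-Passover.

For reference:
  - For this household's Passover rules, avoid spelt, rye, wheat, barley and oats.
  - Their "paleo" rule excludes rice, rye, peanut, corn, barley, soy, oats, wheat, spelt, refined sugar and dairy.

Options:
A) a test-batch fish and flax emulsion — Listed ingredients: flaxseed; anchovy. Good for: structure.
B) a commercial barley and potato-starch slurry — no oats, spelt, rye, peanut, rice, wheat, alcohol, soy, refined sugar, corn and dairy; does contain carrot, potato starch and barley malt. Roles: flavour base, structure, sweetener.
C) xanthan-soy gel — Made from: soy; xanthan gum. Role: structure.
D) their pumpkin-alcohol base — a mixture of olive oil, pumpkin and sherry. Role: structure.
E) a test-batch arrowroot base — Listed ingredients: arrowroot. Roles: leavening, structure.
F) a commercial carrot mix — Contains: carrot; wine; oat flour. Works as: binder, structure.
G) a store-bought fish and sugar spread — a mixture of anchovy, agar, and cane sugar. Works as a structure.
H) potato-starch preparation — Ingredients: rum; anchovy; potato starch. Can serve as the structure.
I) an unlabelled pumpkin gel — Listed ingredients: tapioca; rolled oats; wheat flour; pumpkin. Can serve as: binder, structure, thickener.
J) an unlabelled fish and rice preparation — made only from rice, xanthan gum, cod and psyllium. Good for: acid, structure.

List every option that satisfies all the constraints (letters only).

A: only anchovy and flaxseed; none excluded — keep
B: has barley malt, so not kosher-for-Passover; has barley malt, so not paleo — out
C: has soy, so not paleo — no
D: has sherry, so not alcohol-free — reject
E: works as a structure, paleo, no alcohol — valid
F: has oat flour, so not kosher-for-Passover; has oat flour, so not paleo (and 1 more) — reject
G: has cane sugar, so not paleo — out
H: has rum, so not alcohol-free — out
I: has rolled oats, so not kosher-for-Passover; has rolled oats, so not paleo — out
J: has rice, so not paleo — no

A, E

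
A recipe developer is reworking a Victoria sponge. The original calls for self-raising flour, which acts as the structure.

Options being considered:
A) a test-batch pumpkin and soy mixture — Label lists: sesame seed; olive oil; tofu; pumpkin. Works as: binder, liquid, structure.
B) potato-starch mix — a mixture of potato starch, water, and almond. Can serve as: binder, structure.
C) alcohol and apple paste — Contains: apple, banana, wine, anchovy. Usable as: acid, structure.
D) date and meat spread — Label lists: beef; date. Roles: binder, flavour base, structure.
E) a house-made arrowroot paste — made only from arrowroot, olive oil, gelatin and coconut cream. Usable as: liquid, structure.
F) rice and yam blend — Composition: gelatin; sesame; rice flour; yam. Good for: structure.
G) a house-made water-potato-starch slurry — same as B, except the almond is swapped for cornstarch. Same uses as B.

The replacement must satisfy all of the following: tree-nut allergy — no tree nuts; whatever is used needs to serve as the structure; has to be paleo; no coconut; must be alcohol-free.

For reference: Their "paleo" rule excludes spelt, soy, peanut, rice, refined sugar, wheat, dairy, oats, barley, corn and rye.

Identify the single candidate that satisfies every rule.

D

A: has tofu, so not paleo — no
B: has almond, so not tree-nut-free — out
C: has wine, so not alcohol-free — out
D: nothing on the exclusion list — keep
E: has coconut cream, so not coconut-free — no
F: has rice flour, so not paleo — no
G: has cornstarch, so not paleo — reject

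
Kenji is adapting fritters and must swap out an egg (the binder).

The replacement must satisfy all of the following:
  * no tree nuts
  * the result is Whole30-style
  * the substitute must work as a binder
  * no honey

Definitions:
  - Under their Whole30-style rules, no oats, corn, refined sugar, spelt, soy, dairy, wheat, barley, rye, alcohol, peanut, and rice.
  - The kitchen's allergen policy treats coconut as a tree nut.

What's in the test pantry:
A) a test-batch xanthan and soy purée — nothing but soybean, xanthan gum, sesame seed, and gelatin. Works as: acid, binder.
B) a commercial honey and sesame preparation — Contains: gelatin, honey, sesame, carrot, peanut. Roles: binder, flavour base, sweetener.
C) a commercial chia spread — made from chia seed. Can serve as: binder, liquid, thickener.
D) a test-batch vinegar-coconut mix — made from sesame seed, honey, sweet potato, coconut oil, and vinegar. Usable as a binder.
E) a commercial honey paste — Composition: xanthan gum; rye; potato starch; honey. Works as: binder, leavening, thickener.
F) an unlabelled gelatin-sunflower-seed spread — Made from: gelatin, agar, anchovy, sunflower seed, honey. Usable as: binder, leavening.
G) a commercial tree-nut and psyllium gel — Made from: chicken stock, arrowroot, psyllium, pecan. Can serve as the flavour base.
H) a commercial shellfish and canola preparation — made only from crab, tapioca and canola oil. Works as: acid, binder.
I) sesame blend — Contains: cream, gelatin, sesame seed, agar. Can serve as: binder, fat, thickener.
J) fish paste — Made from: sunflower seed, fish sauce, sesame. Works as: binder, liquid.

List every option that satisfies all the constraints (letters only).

A: has soybean, so not Whole30-style — reject
B: has peanut, so not Whole30-style; has honey, so not honey-free — no
C: all constraints satisfied — OK
D: has honey, so not honey-free; has coconut oil, so not tree-nut-free — no
E: has rye, so not Whole30-style; has honey, so not honey-free — out
F: has honey, so not honey-free — out
G: not usable as a binder; has pecan, so not tree-nut-free — out
H: only crab, canola oil and tapioca; none excluded — keep
I: has cream, so not Whole30-style — no
J: tree-nut-free, no honey — valid

C, H, J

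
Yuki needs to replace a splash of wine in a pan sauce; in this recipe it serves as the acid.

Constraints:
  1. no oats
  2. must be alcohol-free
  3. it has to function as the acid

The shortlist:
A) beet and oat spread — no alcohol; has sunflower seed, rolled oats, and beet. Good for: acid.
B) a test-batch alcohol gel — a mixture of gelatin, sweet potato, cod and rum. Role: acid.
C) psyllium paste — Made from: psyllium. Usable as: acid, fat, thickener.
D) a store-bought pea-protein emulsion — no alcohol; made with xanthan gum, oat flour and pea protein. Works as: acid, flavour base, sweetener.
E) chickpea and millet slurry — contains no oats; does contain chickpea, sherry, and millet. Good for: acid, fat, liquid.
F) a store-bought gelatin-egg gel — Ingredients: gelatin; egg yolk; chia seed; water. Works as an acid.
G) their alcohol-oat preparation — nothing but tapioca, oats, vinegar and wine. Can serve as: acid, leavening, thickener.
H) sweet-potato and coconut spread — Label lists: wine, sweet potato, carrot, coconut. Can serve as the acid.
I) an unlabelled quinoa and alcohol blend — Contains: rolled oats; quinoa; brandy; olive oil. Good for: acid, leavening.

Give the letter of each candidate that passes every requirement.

C, F

A: has rolled oats, so not oat-free — out
B: has rum, so not alcohol-free — reject
C: works as an acid, no oats, no alcohol — keep
D: has oat flour, so not oat-free — reject
E: has sherry, so not alcohol-free — no
F: egg yolk and gelatin etc. — none of it excluded — OK
G: has oats, so not oat-free; has wine, so not alcohol-free — no
H: has wine, so not alcohol-free — reject
I: has rolled oats, so not oat-free; has brandy, so not alcohol-free — reject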